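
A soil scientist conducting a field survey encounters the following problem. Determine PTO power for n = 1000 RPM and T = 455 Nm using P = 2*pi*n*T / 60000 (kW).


P = 2*pi*n*T / 60000
  = 2*pi * 1000 * 455 / 60000
  = 2858849.31 / 60000
  = 47.65 kW


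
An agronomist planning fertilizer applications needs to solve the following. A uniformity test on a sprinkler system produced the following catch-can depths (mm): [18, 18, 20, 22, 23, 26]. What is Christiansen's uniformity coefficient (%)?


xbar = 127 / 6 = 21.167
sum|xi - xbar| = 15
CU = 100 * (1 - 15 / (6 * 21.167))
   = 100 * (1 - 0.1181)
   = 88.19%


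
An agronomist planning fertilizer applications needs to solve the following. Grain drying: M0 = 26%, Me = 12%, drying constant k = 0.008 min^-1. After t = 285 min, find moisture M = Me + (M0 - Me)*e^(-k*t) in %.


M = Me + (M0 - Me) * e^(-k*t)
  = 12 + (26 - 12) * e^(-0.008*285)
  = 12 + 14 * e^(-2.280)
  = 12 + 14 * 0.10228
  = 12 + 1.4320
  = 13.43%


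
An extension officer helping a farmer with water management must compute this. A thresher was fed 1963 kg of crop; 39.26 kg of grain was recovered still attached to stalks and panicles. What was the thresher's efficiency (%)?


eta = (total - unthreshed) / total * 100
    = (1963 - 39.26) / 1963 * 100
    = 1923.74 / 1963 * 100
    = 98%


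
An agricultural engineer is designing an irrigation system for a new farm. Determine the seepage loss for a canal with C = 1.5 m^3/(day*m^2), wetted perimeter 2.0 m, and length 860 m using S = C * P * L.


S = C * P * L
  = 1.5 * 2.0 * 860
  = 2580 m^3/day


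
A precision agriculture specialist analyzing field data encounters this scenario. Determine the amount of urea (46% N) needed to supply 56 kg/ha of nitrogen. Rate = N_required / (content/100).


Rate = N_required / (N_content / 100)
     = 56 / (46 / 100)
     = 56 / 0.46
     = 121.74 kg/ha


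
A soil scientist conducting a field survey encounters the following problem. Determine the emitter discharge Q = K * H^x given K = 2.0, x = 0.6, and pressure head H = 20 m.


Q = K * H^x
  = 2.0 * 20^0.6
  = 2.0 * 6.0342
  = 12.07 L/h


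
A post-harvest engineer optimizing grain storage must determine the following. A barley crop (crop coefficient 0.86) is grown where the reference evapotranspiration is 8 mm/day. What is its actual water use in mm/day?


ETc = Kc * ET0
    = 0.86 * 8
    = 6.88 mm/day


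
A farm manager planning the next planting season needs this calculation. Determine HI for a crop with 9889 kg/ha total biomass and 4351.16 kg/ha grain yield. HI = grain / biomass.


HI = grain_yield / biomass
   = 4351.16 / 9889
   = 0.44


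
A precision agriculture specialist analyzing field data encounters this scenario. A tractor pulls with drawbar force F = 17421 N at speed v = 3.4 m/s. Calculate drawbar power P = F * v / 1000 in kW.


P = F * v / 1000
  = 17421 * 3.4 / 1000
  = 59231.40 / 1000
  = 59.23 kW


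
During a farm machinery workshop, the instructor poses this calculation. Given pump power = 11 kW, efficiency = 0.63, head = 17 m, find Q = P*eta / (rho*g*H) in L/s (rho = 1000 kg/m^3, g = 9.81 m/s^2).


Q = (P * 1000 * eta) / (rho * g * H)
  = (11 * 1000 * 0.63) / (1000 * 9.81 * 17)
  = 6930 / 166770
  = 0.04155 m^3/s = 41.55 L/s


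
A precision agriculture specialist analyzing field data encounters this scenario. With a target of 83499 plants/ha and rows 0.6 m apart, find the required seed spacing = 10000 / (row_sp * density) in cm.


spacing = 10000 / (row_sp * density)
        = 10000 / (0.6 * 83499)
        = 10000 / 50099.40
        = 0.19960 m = 19.96 cm


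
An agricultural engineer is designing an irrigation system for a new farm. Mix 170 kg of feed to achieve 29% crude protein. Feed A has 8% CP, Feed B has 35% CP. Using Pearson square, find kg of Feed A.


parts_A = CP_b - target = 35 - 29 = 6
parts_B = target - CP_a = 29 - 8 = 21
total_parts = 6 + 21 = 27
Feed A = 170 * 6 / 27 = 37.78 kg
Feed B = 170 * 21 / 27 = 132.22 kg

37.78 kg


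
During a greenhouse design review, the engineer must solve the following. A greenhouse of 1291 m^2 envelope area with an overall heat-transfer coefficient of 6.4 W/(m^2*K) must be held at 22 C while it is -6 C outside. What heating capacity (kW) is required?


dT = 22 - (-6) = 28 K
Q = U * A * dT
  = 6.4 * 1291 * 28
  = 231347.20 W = 231.35 kW


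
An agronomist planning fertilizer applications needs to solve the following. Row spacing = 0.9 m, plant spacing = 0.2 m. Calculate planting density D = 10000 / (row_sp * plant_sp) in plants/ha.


D = 10000 / (row_sp * plant_sp)
  = 10000 / (0.9 * 0.2)
  = 10000 / 0.1800
  = 55555.56 plants/ha


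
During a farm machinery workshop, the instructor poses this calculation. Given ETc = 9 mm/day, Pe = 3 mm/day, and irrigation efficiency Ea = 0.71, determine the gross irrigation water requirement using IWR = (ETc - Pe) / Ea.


IWR = (ETc - Pe) / Ea
    = (9 - 3) / 0.71
    = 6 / 0.71
    = 8.45 mm/day


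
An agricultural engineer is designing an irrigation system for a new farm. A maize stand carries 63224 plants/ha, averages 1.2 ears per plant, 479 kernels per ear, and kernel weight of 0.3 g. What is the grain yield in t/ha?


Y = density * ears * kernels * kw
  = 63224 * 1.2 * 479 * 0.3 g/ha
  = 10902346.56 g/ha
  = 10902.35 kg/ha = 10.90 t/ha


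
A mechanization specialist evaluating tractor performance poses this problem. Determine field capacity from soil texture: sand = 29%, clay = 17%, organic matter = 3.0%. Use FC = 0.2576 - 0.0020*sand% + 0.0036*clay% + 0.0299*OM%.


FC = 0.2576 - 0.0020*29 + 0.0036*17 + 0.0299*3.0
   = 0.2576 - 0.0580 + 0.0612 + 0.0897
   = 0.3505


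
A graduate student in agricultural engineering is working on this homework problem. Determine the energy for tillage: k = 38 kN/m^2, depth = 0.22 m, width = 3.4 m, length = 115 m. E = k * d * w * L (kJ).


E = k * d * w * L
  = 38 * 0.22 * 3.4 * 115
  = 3268.76 kJ


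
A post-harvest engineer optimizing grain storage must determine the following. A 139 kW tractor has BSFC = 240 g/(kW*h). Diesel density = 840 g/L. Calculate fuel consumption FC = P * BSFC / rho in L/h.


FC = P * BSFC / rho_fuel
   = 139 * 240 / 840
   = 33360 / 840
   = 39.71 L/h


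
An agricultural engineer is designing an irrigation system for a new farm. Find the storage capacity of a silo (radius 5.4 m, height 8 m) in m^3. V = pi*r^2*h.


V = pi * r^2 * h
  = pi * 5.4^2 * 8
  = pi * 29.16 * 8
  = 732.87 m^3


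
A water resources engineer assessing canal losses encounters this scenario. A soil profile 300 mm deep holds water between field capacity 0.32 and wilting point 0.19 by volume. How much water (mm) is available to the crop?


AW = (FC - WP) * D
   = (0.32 - 0.19) * 300
   = 0.13 * 300
   = 39 mm


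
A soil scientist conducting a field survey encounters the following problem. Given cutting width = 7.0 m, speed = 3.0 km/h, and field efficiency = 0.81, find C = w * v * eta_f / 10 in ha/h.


C = w * v * eta_f / 10
  = 7.0 * 3.0 * 0.81 / 10
  = 17.01 / 10
  = 1.70 ha/h


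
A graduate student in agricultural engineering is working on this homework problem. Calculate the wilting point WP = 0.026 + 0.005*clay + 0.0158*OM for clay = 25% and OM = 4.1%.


WP = 0.026 + 0.005*25 + 0.0158*4.1
   = 0.026 + 0.1250 + 0.0648
   = 0.2158


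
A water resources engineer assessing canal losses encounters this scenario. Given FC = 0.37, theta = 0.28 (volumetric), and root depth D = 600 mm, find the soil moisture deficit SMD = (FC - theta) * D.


SMD = (FC - theta) * D
    = (0.37 - 0.28) * 600
    = 0.090 * 600
    = 54 mm


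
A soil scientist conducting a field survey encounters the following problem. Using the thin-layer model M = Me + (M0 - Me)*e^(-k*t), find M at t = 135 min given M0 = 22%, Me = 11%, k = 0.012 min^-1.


M = Me + (M0 - Me) * e^(-k*t)
  = 11 + (22 - 11) * e^(-0.012*135)
  = 11 + 11 * e^(-1.620)
  = 11 + 11 * 0.19790
  = 11 + 2.1769
  = 13.18%


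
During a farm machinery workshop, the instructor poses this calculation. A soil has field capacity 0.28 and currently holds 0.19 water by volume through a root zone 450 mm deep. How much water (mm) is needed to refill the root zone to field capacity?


SMD = (FC - theta) * D
    = (0.28 - 0.19) * 450
    = 0.090 * 450
    = 40.50 mm


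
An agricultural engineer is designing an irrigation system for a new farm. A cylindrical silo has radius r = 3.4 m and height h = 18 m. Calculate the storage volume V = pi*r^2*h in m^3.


V = pi * r^2 * h
  = pi * 3.4^2 * 18
  = pi * 11.56 * 18
  = 653.70 m^3


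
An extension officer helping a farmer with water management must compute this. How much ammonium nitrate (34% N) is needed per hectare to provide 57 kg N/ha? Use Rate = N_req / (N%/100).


Rate = N_required / (N_content / 100)
     = 57 / (34 / 100)
     = 57 / 0.34
     = 167.65 kg/ha


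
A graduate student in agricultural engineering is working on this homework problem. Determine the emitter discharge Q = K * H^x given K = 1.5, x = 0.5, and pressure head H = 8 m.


Q = K * H^x
  = 1.5 * 8^0.5
  = 1.5 * 2.8284
  = 4.24 L/h


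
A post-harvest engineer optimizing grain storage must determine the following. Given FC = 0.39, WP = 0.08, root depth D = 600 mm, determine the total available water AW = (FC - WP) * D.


AW = (FC - WP) * D
   = (0.39 - 0.08) * 600
   = 0.31 * 600
   = 186 mm


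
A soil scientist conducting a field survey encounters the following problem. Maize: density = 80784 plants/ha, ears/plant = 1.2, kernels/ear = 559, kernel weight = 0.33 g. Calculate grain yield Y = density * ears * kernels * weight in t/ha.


Y = density * ears * kernels * kw
  = 80784 * 1.2 * 559 * 0.33 g/ha
  = 17882669.38 g/ha
  = 17882.67 kg/ha = 17.88 t/ha


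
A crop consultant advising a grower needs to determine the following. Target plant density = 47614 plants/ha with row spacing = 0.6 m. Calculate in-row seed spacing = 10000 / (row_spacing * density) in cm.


spacing = 10000 / (row_sp * density)
        = 10000 / (0.6 * 47614)
        = 10000 / 28568.40
        = 0.35004 m = 35.00 cm


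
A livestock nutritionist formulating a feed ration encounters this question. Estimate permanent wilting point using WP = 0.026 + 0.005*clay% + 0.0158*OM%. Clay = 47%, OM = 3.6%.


WP = 0.026 + 0.005*47 + 0.0158*3.6
   = 0.026 + 0.2350 + 0.0569
   = 0.3179


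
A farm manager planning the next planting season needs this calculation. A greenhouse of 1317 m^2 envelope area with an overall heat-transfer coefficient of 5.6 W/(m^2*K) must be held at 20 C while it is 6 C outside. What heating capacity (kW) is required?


dT = 20 - (6) = 14 K
Q = U * A * dT
  = 5.6 * 1317 * 14
  = 103252.80 W = 103.25 kW


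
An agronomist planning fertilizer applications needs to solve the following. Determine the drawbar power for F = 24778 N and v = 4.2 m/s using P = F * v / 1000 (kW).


P = F * v / 1000
  = 24778 * 4.2 / 1000
  = 104067.60 / 1000
  = 104.07 kW


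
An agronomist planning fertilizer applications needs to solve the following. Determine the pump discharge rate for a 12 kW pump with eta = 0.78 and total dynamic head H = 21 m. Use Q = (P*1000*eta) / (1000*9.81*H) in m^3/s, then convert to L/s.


Q = (P * 1000 * eta) / (rho * g * H)
  = (12 * 1000 * 0.78) / (1000 * 9.81 * 21)
  = 9360 / 206010
  = 0.04543 m^3/s = 45.43 L/s


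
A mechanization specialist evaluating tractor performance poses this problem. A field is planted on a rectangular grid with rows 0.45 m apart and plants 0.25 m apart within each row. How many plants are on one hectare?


D = 10000 / (row_sp * plant_sp)
  = 10000 / (0.45 * 0.25)
  = 10000 / 0.1125
  = 88888.89 plants/ha


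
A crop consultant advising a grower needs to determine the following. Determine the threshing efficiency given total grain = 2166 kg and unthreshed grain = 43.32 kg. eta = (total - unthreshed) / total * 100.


eta = (total - unthreshed) / total * 100
    = (2166 - 43.32) / 2166 * 100
    = 2122.68 / 2166 * 100
    = 98%


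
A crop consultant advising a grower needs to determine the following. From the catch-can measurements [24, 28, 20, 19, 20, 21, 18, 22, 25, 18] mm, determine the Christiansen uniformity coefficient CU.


xbar = 215 / 10 = 21.500
sum|xi - xbar| = 26
CU = 100 * (1 - 26 / (10 * 21.500))
   = 100 * (1 - 0.1209)
   = 87.91%


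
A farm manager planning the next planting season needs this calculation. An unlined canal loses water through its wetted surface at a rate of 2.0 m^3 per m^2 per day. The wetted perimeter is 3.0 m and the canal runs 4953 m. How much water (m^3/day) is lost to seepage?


S = C * P * L
  = 2.0 * 3.0 * 4953
  = 29718 m^3/day


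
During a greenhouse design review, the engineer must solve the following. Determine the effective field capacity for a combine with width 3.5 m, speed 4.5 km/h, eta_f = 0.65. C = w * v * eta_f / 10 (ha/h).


C = w * v * eta_f / 10
  = 3.5 * 4.5 * 0.65 / 10
  = 10.24 / 10
  = 1.02 ha/h


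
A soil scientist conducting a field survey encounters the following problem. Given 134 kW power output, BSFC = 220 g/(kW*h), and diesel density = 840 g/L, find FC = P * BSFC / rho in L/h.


FC = P * BSFC / rho_fuel
   = 134 * 220 / 840
   = 29480 / 840
   = 35.10 L/h


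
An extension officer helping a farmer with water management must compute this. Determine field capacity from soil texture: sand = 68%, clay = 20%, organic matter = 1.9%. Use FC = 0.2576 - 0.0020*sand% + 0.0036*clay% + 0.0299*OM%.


FC = 0.2576 - 0.0020*68 + 0.0036*20 + 0.0299*1.9
   = 0.2576 - 0.1360 + 0.0720 + 0.0568
   = 0.2504


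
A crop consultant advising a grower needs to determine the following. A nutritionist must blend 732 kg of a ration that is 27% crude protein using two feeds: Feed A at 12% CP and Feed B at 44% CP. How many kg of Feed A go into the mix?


parts_A = CP_b - target = 44 - 27 = 17
parts_B = target - CP_a = 27 - 12 = 15
total_parts = 17 + 15 = 32
Feed A = 732 * 17 / 32 = 388.88 kg
Feed B = 732 * 15 / 32 = 343.13 kg

388.88 kg


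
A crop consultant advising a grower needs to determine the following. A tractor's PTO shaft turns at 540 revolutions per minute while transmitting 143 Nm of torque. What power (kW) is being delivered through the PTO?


P = 2*pi*n*T / 60000
  = 2*pi * 540 * 143 / 60000
  = 485187.57 / 60000
  = 8.09 kW


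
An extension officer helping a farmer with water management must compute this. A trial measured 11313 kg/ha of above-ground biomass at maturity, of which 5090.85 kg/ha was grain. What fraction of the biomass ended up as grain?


HI = grain_yield / biomass
   = 5090.85 / 11313
   = 0.45


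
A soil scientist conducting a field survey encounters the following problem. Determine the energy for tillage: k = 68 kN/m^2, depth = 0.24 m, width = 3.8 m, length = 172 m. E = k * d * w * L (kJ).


E = k * d * w * L
  = 68 * 0.24 * 3.8 * 172
  = 10666.75 kJ


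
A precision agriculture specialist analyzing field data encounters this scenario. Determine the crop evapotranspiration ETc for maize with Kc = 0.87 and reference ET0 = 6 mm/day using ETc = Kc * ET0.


ETc = Kc * ET0
    = 0.87 * 6
    = 5.22 mm/day


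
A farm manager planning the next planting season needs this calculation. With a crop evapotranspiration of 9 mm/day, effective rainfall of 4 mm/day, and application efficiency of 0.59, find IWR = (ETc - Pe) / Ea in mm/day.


IWR = (ETc - Pe) / Ea
    = (9 - 4) / 0.59
    = 5 / 0.59
    = 8.47 mm/day


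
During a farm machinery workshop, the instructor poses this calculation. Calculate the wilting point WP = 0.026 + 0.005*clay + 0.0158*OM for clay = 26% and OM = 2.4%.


WP = 0.026 + 0.005*26 + 0.0158*2.4
   = 0.026 + 0.1300 + 0.0379
   = 0.1939


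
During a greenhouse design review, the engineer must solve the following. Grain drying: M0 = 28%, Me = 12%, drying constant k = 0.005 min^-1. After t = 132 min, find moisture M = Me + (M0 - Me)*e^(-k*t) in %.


M = Me + (M0 - Me) * e^(-k*t)
  = 12 + (28 - 12) * e^(-0.005*132)
  = 12 + 16 * e^(-0.660)
  = 12 + 16 * 0.51685
  = 12 + 8.2696
  = 20.27%


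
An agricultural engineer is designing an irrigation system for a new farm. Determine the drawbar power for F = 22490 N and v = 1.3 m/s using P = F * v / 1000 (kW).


P = F * v / 1000
  = 22490 * 1.3 / 1000
  = 29237 / 1000
  = 29.24 kW


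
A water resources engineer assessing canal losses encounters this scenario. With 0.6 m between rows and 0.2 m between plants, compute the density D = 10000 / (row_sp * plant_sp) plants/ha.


D = 10000 / (row_sp * plant_sp)
  = 10000 / (0.6 * 0.2)
  = 10000 / 0.1200
  = 83333.33 plants/ha


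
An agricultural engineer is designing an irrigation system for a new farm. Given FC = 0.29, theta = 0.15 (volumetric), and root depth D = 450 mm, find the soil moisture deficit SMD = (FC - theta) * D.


SMD = (FC - theta) * D
    = (0.29 - 0.15) * 450
    = 0.140 * 450
    = 63 mm


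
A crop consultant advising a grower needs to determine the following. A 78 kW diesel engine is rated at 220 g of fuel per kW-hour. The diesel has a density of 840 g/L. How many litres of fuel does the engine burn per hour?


FC = P * BSFC / rho_fuel
   = 78 * 220 / 840
   = 17160 / 840
   = 20.43 L/h


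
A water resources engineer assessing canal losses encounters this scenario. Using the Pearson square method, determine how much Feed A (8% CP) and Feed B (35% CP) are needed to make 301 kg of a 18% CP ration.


parts_A = CP_b - target = 35 - 18 = 17
parts_B = target - CP_a = 18 - 8 = 10
total_parts = 17 + 10 = 27
Feed A = 301 * 17 / 27 = 189.52 kg
Feed B = 301 * 10 / 27 = 111.48 kg

189.52 kg


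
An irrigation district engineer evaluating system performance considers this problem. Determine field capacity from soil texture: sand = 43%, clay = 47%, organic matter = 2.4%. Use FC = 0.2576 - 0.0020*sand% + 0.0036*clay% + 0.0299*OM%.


FC = 0.2576 - 0.0020*43 + 0.0036*47 + 0.0299*2.4
   = 0.2576 - 0.0860 + 0.1692 + 0.0718
   = 0.4126


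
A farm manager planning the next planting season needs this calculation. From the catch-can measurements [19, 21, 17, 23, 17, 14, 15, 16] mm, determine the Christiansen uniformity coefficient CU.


xbar = 142 / 8 = 17.750
sum|xi - xbar| = 19.500
CU = 100 * (1 - 19.500 / (8 * 17.750))
   = 100 * (1 - 0.1373)
   = 86.27%


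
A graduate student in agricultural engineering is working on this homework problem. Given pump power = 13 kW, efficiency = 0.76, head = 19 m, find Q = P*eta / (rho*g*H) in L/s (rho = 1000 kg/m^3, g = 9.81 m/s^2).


Q = (P * 1000 * eta) / (rho * g * H)
  = (13 * 1000 * 0.76) / (1000 * 9.81 * 19)
  = 9880 / 186390
  = 0.05301 m^3/s = 53.01 L/s


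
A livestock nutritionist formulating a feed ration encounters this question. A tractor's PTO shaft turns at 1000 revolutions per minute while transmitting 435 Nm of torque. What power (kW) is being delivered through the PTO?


P = 2*pi*n*T / 60000
  = 2*pi * 1000 * 435 / 60000
  = 2733185.61 / 60000
  = 45.55 kW


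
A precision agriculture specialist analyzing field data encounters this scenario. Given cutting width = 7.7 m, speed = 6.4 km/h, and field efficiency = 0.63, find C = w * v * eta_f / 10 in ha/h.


C = w * v * eta_f / 10
  = 7.7 * 6.4 * 0.63 / 10
  = 31.05 / 10
  = 3.10 ha/h


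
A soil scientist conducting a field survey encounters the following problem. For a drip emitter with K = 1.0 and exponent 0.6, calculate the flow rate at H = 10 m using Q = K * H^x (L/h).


Q = K * H^x
  = 1.0 * 10^0.6
  = 1.0 * 3.9811
  = 3.98 L/h


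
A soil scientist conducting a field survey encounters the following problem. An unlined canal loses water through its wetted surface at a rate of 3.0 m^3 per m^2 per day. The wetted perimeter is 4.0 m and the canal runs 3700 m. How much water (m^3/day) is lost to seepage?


S = C * P * L
  = 3.0 * 4.0 * 3700
  = 44400 m^3/day


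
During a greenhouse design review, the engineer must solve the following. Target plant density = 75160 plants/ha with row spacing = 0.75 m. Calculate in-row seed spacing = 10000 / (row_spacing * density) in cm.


spacing = 10000 / (row_sp * density)
        = 10000 / (0.75 * 75160)
        = 10000 / 56370
        = 0.17740 m = 17.74 cm


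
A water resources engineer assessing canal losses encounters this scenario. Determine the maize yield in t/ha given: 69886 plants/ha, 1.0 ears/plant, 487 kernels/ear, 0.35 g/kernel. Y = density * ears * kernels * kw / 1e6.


Y = density * ears * kernels * kw
  = 69886 * 1.0 * 487 * 0.35 g/ha
  = 11912068.70 g/ha
  = 11912.07 kg/ha = 11.91 t/ha


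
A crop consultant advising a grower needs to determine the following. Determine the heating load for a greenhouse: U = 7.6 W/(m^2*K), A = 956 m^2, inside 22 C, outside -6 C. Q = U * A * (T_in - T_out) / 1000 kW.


dT = 22 - (-6) = 28 K
Q = U * A * dT
  = 7.6 * 956 * 28
  = 203436.80 W = 203.44 kW


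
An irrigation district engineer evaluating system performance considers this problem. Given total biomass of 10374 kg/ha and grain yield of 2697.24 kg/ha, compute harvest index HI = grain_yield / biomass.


HI = grain_yield / biomass
   = 2697.24 / 10374
   = 0.26


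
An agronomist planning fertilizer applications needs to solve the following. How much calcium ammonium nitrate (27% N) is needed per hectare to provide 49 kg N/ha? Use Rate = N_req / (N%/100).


Rate = N_required / (N_content / 100)
     = 49 / (27 / 100)
     = 49 / 0.27
     = 181.48 kg/ha


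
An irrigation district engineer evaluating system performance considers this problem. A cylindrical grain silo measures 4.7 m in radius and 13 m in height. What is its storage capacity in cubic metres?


V = pi * r^2 * h
  = pi * 4.7^2 * 13
  = pi * 22.09 * 13
  = 902.17 m^3


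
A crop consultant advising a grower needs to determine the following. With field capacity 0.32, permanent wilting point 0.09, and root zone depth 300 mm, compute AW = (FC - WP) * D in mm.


AW = (FC - WP) * D
   = (0.32 - 0.09) * 300
   = 0.23 * 300
   = 69 mm


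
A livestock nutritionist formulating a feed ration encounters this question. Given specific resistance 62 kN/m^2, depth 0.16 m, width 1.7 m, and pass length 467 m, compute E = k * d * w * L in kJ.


E = k * d * w * L
  = 62 * 0.16 * 1.7 * 467
  = 7875.49 kJ


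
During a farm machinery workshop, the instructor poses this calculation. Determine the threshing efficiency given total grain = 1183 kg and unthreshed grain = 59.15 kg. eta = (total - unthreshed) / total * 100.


eta = (total - unthreshed) / total * 100
    = (1183 - 59.15) / 1183 * 100
    = 1123.85 / 1183 * 100
    = 95%


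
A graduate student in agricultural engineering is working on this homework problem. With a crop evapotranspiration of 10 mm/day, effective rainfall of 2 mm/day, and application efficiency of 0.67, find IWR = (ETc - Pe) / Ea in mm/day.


IWR = (ETc - Pe) / Ea
    = (10 - 2) / 0.67
    = 8 / 0.67
    = 11.94 mm/day


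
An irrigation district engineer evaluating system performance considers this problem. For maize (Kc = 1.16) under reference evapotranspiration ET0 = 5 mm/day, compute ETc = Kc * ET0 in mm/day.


ETc = Kc * ET0
    = 1.16 * 5
    = 5.80 mm/day


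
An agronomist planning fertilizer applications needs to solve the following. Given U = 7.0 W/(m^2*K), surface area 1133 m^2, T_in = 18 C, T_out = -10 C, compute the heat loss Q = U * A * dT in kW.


dT = 18 - (-10) = 28 K
Q = U * A * dT
  = 7.0 * 1133 * 28
  = 222068 W = 222.07 kW


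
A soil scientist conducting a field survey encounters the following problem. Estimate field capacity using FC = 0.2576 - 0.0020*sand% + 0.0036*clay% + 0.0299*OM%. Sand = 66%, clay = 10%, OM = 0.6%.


FC = 0.2576 - 0.0020*66 + 0.0036*10 + 0.0299*0.6
   = 0.2576 - 0.1320 + 0.0360 + 0.0179
   = 0.1795


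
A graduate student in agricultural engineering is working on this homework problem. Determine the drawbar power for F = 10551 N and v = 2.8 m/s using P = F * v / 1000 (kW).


P = F * v / 1000
  = 10551 * 2.8 / 1000
  = 29542.80 / 1000
  = 29.54 kW


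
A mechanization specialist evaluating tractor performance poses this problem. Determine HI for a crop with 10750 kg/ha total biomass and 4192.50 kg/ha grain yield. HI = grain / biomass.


HI = grain_yield / biomass
   = 4192.50 / 10750
   = 0.39


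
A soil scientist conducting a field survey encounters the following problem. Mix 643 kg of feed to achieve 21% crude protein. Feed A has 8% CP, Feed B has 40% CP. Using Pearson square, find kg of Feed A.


parts_A = CP_b - target = 40 - 21 = 19
parts_B = target - CP_a = 21 - 8 = 13
total_parts = 19 + 13 = 32
Feed A = 643 * 19 / 32 = 381.78 kg
Feed B = 643 * 13 / 32 = 261.22 kg

381.78 kg


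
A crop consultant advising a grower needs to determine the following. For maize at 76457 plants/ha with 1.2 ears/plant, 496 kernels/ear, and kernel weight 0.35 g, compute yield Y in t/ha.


Y = density * ears * kernels * kw
  = 76457 * 1.2 * 496 * 0.35 g/ha
  = 15927522.24 g/ha
  = 15927.52 kg/ha = 15.93 t/ha


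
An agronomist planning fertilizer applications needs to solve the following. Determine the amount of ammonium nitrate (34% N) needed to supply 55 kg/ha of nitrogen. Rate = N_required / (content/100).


Rate = N_required / (N_content / 100)
     = 55 / (34 / 100)
     = 55 / 0.34
     = 161.76 kg/ha


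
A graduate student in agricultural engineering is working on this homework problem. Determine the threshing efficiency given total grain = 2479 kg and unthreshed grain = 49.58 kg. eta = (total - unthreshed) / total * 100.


eta = (total - unthreshed) / total * 100
    = (2479 - 49.58) / 2479 * 100
    = 2429.42 / 2479 * 100
    = 98%


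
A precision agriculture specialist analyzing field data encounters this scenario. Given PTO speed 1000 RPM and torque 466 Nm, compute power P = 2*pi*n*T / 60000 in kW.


P = 2*pi*n*T / 60000
  = 2*pi * 1000 * 466 / 60000
  = 2927964.35 / 60000
  = 48.80 kW


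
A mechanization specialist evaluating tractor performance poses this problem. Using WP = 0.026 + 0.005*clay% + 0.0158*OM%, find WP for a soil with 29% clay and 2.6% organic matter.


WP = 0.026 + 0.005*29 + 0.0158*2.6
   = 0.026 + 0.1450 + 0.0411
   = 0.2121


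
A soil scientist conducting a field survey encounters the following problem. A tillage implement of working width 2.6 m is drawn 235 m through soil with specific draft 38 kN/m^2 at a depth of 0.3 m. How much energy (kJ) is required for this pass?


E = k * d * w * L
  = 38 * 0.3 * 2.6 * 235
  = 6965.40 kJ


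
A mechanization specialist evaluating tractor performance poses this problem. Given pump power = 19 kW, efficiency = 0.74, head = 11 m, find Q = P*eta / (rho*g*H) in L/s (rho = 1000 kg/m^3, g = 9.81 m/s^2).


Q = (P * 1000 * eta) / (rho * g * H)
  = (19 * 1000 * 0.74) / (1000 * 9.81 * 11)
  = 14060 / 107910
  = 0.13029 m^3/s = 130.29 L/s


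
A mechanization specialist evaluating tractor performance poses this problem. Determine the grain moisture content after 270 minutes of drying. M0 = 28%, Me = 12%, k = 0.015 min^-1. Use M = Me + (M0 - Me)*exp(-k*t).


M = Me + (M0 - Me) * e^(-k*t)
  = 12 + (28 - 12) * e^(-0.015*270)
  = 12 + 16 * e^(-4.050)
  = 12 + 16 * 0.01742
  = 12 + 0.2788
  = 12.28%


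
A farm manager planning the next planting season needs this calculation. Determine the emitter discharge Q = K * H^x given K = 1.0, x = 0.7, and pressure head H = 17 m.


Q = K * H^x
  = 1.0 * 17^0.7
  = 1.0 * 7.2663
  = 7.27 L/h


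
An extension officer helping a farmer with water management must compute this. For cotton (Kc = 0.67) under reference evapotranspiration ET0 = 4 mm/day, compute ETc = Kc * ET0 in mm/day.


ETc = Kc * ET0
    = 0.67 * 4
    = 2.68 mm/day


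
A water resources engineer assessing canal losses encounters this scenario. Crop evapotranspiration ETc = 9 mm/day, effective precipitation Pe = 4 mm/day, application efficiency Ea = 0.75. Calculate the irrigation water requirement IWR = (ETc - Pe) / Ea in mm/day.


IWR = (ETc - Pe) / Ea
    = (9 - 4) / 0.75
    = 5 / 0.75
    = 6.67 mm/day


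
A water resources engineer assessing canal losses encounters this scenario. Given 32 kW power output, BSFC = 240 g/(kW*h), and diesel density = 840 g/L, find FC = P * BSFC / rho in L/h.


FC = P * BSFC / rho_fuel
   = 32 * 240 / 840
   = 7680 / 840
   = 9.14 L/h


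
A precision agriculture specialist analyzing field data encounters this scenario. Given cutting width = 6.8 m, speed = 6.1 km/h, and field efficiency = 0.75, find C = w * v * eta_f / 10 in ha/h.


C = w * v * eta_f / 10
  = 6.8 * 6.1 * 0.75 / 10
  = 31.11 / 10
  = 3.11 ha/h


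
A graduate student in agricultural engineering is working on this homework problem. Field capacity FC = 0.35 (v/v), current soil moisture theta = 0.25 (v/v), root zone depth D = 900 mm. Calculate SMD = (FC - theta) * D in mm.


SMD = (FC - theta) * D
    = (0.35 - 0.25) * 900
    = 0.100 * 900
    = 90 mm


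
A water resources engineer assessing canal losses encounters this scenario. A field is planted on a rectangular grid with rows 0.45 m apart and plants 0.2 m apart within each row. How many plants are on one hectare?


D = 10000 / (row_sp * plant_sp)
  = 10000 / (0.45 * 0.2)
  = 10000 / 0.0900
  = 111111.11 plants/ha


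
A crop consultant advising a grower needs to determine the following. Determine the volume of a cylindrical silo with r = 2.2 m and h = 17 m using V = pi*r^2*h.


V = pi * r^2 * h
  = pi * 2.2^2 * 17
  = pi * 4.84 * 17
  = 258.49 m^3


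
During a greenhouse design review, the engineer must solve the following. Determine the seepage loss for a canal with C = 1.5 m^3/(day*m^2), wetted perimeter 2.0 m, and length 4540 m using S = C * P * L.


S = C * P * L
  = 1.5 * 2.0 * 4540
  = 13620 m^3/day


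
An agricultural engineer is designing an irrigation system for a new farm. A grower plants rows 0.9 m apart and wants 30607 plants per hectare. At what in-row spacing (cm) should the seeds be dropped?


spacing = 10000 / (row_sp * density)
        = 10000 / (0.9 * 30607)
        = 10000 / 27546.30
        = 0.36303 m = 36.30 cm


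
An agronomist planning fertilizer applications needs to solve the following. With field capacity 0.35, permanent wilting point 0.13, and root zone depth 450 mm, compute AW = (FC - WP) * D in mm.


AW = (FC - WP) * D
   = (0.35 - 0.13) * 450
   = 0.22 * 450
   = 99 mm


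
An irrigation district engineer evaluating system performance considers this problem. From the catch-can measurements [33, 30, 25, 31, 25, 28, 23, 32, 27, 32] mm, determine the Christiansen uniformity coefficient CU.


xbar = 286 / 10 = 28.600
sum|xi - xbar| = 30
CU = 100 * (1 - 30 / (10 * 28.600))
   = 100 * (1 - 0.1049)
   = 89.51%


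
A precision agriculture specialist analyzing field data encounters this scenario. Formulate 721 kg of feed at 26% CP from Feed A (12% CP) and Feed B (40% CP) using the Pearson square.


parts_A = CP_b - target = 40 - 26 = 14
parts_B = target - CP_a = 26 - 12 = 14
total_parts = 14 + 14 = 28
Feed A = 721 * 14 / 28 = 360.50 kg
Feed B = 721 * 14 / 28 = 360.50 kg


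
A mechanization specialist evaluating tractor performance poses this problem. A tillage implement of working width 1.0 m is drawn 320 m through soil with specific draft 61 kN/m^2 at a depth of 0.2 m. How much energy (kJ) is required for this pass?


E = k * d * w * L
  = 61 * 0.2 * 1.0 * 320
  = 3904 kJ


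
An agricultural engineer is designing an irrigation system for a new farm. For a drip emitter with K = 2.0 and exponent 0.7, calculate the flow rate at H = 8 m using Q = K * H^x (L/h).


Q = K * H^x
  = 2.0 * 8^0.7
  = 2.0 * 4.2871
  = 8.57 L/h


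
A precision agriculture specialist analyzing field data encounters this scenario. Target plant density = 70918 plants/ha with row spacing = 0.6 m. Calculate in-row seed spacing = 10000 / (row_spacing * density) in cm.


spacing = 10000 / (row_sp * density)
        = 10000 / (0.6 * 70918)
        = 10000 / 42550.80
        = 0.23501 m = 23.50 cm


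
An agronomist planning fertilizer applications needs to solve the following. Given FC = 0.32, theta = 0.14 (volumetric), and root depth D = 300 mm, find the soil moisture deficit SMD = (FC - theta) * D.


SMD = (FC - theta) * D
    = (0.32 - 0.14) * 300
    = 0.180 * 300
    = 54 mm


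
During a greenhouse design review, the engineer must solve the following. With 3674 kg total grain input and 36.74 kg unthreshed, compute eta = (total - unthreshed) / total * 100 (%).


eta = (total - unthreshed) / total * 100
    = (3674 - 36.74) / 3674 * 100
    = 3637.26 / 3674 * 100
    = 99%


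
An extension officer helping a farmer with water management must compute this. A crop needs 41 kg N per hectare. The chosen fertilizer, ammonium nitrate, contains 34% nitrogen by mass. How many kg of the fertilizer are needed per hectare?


Rate = N_required / (N_content / 100)
     = 41 / (34 / 100)
     = 41 / 0.34
     = 120.59 kg/ha


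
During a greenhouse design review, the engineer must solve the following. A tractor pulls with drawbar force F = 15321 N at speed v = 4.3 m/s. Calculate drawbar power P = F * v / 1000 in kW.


P = F * v / 1000
  = 15321 * 4.3 / 1000
  = 65880.30 / 1000
  = 65.88 kW


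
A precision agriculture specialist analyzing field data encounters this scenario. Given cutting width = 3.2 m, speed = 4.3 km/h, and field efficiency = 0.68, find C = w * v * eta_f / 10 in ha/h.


C = w * v * eta_f / 10
  = 3.2 * 4.3 * 0.68 / 10
  = 9.36 / 10
  = 0.94 ha/h


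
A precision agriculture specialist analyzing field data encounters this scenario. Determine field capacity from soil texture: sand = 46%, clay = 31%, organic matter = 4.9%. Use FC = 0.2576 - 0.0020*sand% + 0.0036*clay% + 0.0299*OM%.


FC = 0.2576 - 0.0020*46 + 0.0036*31 + 0.0299*4.9
   = 0.2576 - 0.0920 + 0.1116 + 0.1465
   = 0.4237


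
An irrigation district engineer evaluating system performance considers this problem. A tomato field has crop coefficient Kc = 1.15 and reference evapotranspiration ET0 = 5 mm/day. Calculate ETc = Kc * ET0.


ETc = Kc * ET0
    = 1.15 * 5
    = 5.75 mm/day


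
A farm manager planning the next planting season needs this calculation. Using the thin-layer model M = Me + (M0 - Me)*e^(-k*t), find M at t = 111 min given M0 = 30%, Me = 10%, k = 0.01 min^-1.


M = Me + (M0 - Me) * e^(-k*t)
  = 10 + (30 - 10) * e^(-0.01*111)
  = 10 + 20 * e^(-1.110)
  = 10 + 20 * 0.32956
  = 10 + 6.5912
  = 16.59%


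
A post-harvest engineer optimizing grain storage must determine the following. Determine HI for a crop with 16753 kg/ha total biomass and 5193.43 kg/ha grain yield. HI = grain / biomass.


HI = grain_yield / biomass
   = 5193.43 / 16753
   = 0.31


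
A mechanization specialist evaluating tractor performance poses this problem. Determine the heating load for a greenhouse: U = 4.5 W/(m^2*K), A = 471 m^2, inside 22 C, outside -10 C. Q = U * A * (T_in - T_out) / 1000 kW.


dT = 22 - (-10) = 32 K
Q = U * A * dT
  = 4.5 * 471 * 32
  = 67824 W = 67.82 kW


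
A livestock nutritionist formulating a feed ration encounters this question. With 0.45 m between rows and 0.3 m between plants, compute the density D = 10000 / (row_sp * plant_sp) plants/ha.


D = 10000 / (row_sp * plant_sp)
  = 10000 / (0.45 * 0.3)
  = 10000 / 0.1350
  = 74074.07 plants/ha


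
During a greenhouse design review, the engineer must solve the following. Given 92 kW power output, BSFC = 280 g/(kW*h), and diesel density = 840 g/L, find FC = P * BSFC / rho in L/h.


FC = P * BSFC / rho_fuel
   = 92 * 280 / 840
   = 25760 / 840
   = 30.67 L/h


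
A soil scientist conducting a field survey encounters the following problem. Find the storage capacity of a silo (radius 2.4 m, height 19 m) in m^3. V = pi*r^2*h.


V = pi * r^2 * h
  = pi * 2.4^2 * 19
  = pi * 5.76 * 19
  = 343.82 m^3


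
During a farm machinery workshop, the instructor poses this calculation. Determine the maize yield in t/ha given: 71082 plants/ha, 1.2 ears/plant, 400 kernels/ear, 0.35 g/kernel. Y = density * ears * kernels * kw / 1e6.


Y = density * ears * kernels * kw
  = 71082 * 1.2 * 400 * 0.35 g/ha
  = 11941776 g/ha
  = 11941.78 kg/ha = 11.94 t/ha


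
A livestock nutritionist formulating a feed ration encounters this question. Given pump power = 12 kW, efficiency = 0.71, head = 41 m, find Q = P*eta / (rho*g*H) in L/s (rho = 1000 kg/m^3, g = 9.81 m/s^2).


Q = (P * 1000 * eta) / (rho * g * H)
  = (12 * 1000 * 0.71) / (1000 * 9.81 * 41)
  = 8520 / 402210
  = 0.02118 m^3/s = 21.18 L/s


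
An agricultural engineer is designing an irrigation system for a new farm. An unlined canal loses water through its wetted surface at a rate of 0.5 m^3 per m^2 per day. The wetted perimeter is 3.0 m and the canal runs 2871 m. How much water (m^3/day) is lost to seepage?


S = C * P * L
  = 0.5 * 3.0 * 2871
  = 4306.50 m^3/day


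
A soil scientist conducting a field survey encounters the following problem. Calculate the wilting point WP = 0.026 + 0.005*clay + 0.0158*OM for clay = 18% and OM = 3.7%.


WP = 0.026 + 0.005*18 + 0.0158*3.7
   = 0.026 + 0.0900 + 0.0585
   = 0.1745


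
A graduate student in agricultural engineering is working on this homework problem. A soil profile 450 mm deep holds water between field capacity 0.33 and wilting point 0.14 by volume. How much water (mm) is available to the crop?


AW = (FC - WP) * D
   = (0.33 - 0.14) * 450
   = 0.19 * 450
   = 85.50 mm


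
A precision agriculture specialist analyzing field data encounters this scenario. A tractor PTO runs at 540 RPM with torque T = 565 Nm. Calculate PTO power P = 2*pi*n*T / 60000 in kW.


P = 2*pi*n*T / 60000
  = 2*pi * 540 * 565 / 60000
  = 1916999.84 / 60000
  = 31.95 kW


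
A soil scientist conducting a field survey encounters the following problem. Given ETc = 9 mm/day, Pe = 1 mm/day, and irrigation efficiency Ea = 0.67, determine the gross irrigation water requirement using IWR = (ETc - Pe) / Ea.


IWR = (ETc - Pe) / Ea
    = (9 - 1) / 0.67
    = 8 / 0.67
    = 11.94 mm/day


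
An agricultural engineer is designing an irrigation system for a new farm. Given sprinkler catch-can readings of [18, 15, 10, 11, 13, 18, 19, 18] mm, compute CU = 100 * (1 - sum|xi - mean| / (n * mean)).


xbar = 122 / 8 = 15.250
sum|xi - xbar| = 24
CU = 100 * (1 - 24 / (8 * 15.250))
   = 100 * (1 - 0.1967)
   = 80.33%


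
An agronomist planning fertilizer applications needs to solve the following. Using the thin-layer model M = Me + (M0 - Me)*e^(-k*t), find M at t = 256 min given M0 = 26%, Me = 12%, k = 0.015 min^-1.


M = Me + (M0 - Me) * e^(-k*t)
  = 12 + (26 - 12) * e^(-0.015*256)
  = 12 + 14 * e^(-3.840)
  = 12 + 14 * 0.02149
  = 12 + 0.3009
  = 12.30%


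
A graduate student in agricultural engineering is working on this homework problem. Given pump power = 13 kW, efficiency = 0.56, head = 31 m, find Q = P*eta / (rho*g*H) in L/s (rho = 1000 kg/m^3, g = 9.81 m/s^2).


Q = (P * 1000 * eta) / (rho * g * H)
  = (13 * 1000 * 0.56) / (1000 * 9.81 * 31)
  = 7280 / 304110
  = 0.02394 m^3/s = 23.94 L/s


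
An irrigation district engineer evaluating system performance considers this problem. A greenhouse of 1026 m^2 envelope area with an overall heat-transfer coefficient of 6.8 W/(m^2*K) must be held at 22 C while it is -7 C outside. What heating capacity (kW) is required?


dT = 22 - (-7) = 29 K
Q = U * A * dT
  = 6.8 * 1026 * 29
  = 202327.20 W = 202.33 kW


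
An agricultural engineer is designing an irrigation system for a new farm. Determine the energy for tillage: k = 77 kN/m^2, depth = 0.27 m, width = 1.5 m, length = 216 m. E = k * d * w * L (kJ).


E = k * d * w * L
  = 77 * 0.27 * 1.5 * 216
  = 6735.96 kJ


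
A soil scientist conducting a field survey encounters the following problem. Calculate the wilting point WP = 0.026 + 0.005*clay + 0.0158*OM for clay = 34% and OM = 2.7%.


WP = 0.026 + 0.005*34 + 0.0158*2.7
   = 0.026 + 0.1700 + 0.0427
   = 0.2387
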